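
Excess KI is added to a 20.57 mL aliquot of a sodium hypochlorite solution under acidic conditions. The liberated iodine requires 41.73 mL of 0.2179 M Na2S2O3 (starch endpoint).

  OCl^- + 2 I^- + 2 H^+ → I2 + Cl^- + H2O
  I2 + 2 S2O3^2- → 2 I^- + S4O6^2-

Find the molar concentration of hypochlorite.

n(S2O3^2-) = 0.04173 × 0.2179 = 9.093 × 10^-3 mol
n(I2) = n(S2O3^2-)/2 = 4.546 × 10^-3 mol
n(OCl^-) in the aliquot = 4.546 × 10^-3 mol (1:1 ratio)
[OCl^-] = 4.546 × 10^-3 / 0.02057 = 0.2210 mol/L

0.2210 M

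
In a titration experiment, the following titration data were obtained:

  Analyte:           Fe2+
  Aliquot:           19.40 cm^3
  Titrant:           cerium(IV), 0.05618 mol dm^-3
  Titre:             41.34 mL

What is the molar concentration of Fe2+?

Ce^4+ + Fe^2+ → Ce^3+ + Fe^3+
n(Ce4+) = 0.04134 L × 0.05618 mol/L = 2.322 × 10^-3 mol
n(Fe2+) = 2.322 × 10^-3 mol (1:1 mole ratio)
[Fe2+] = 2.322 × 10^-3 mol / 0.01940 L = 0.1197 mol/L

0.1197 mol/L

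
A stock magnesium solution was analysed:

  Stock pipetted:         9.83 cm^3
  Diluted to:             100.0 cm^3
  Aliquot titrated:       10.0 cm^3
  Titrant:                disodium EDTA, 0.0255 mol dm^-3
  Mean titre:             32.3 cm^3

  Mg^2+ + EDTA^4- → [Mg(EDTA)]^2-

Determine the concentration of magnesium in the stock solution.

0.838 mol/L

n(EDTA) = 0.0323 × 0.0255 = 8.24 × 10^-4 mol
n(Mg2+) in the aliquot = 8.24 × 10^-4 mol (1:1 ratio)
[Mg2+]_dilute = 8.24 × 10^-4 / 0.0100 = 0.0824 mol/L
Dilution factor = 100.0 / 9.83 = 10.17
[Mg2+]_stock = 0.0824 × 10.17 = 0.838 mol/L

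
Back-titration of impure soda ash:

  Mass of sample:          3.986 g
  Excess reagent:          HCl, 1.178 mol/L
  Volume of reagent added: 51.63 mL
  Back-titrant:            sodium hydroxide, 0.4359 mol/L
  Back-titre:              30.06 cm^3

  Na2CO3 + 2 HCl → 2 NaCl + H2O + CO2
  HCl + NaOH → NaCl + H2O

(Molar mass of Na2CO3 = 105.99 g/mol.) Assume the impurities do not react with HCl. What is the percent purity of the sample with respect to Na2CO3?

n(HCl) added = 0.05163 × 1.178 = 0.06082 mol
n(NaOH) used in back-titration = 0.03006 × 0.4359 = 0.01310 mol
n(HCl) left over = 0.01310 mol (1:1 ratio)
n(HCl) consumed by analyte = 0.06082 − 0.01310 = 0.04772 mol
From the 1:2 ratio, n(Na2CO3) = 1/2 × 0.04772 = 0.02386 mol
mass of Na2CO3 = 0.02386 × 105.99 = 2.529 g
% Na2CO3 = 2.529 / 3.986 × 100 = 63.44 %

63.44 %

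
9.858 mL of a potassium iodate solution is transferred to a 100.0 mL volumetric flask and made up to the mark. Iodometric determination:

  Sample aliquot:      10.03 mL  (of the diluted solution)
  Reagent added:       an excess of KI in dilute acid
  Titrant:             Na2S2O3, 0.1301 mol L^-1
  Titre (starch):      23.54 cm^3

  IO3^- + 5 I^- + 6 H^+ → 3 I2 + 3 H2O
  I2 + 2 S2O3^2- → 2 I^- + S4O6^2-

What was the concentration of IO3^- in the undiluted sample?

n(S2O3^2-) = 0.02354 × 0.1301 = 3.063 × 10^-3 mol
n(I2) = n(S2O3^2-)/2 = 1.531 × 10^-3 mol
From the 1:3 ratio, n(IO3^-) in the aliquot = 1/3 × 1.531 × 10^-3 = 5.104 × 10^-4 mol
[IO3^-]_dilute = 5.104 × 10^-4 / 0.01003 = 0.05089 mol/L
[IO3^-]_original = 0.05089 × 100.0/9.858 = 0.5162 mol/L

0.5162 mol/L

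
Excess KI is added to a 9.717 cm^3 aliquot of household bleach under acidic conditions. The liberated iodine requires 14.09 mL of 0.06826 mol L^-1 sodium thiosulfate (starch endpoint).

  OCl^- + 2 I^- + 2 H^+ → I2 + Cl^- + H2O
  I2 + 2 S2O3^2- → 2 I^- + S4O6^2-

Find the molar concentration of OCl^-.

n(S2O3^2-) = 0.01409 × 0.06826 = 9.618 × 10^-4 mol
n(I2) = n(S2O3^2-)/2 = 4.809 × 10^-4 mol
n(OCl^-) in the aliquot = 4.809 × 10^-4 mol (1:1 ratio)
[OCl^-] = 4.809 × 10^-4 / 0.009717 = 0.04949 mol/L

0.04949 mol/L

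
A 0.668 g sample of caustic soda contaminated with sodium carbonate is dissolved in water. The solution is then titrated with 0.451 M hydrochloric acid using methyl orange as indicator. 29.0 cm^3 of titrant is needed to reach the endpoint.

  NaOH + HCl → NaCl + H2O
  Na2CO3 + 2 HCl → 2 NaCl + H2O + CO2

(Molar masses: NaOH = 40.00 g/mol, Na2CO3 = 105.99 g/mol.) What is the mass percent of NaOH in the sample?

11.6 %

n(HCl) = 0.0290 × 0.451 = 0.0131 mol
Let x = n(NaOH), y = n(Na2CO3).
Titrant: 1x + 2y = 0.0131;  mass: 40.00x + 105.99y = 0.668
Solving, x = 1.93 × 10^-3 mol, y = 5.57 × 10^-3 mol
mass of NaOH = 1.93 × 10^-3 × 40.00 = 0.0773 g
% NaOH = 0.0773 / 0.668 × 100 = 11.6 %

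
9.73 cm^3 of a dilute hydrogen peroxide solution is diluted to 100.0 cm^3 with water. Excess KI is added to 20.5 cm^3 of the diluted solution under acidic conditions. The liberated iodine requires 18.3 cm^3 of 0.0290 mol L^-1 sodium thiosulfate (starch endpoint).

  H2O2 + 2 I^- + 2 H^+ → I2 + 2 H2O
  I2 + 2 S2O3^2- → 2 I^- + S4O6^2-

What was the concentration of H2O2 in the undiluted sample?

0.133 mol/L

n(S2O3^2-) = 0.0183 × 0.0290 = 5.31 × 10^-4 mol
n(I2) = n(S2O3^2-)/2 = 2.65 × 10^-4 mol
n(H2O2) in the aliquot = 2.65 × 10^-4 mol (1:1 ratio)
[H2O2]_dilute = 2.65 × 10^-4 / 0.0205 = 0.0129 mol/L
[H2O2]_original = 0.0129 × 100.0/9.73 = 0.133 mol/L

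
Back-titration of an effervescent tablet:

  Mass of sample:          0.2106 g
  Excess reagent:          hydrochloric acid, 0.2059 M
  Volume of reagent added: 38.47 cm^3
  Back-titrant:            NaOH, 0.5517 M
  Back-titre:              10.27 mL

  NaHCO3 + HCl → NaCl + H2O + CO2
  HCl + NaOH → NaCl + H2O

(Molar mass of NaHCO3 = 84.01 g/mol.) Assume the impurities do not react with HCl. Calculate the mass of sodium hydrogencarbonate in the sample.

0.1894 g

n(HCl) added = 0.03847 × 0.2059 = 7.921 × 10^-3 mol
n(NaOH) used in back-titration = 0.01027 × 0.5517 = 5.666 × 10^-3 mol
n(HCl) left over = 5.666 × 10^-3 mol (1:1 ratio)
n(HCl) consumed by analyte = 7.921 × 10^-3 − 5.666 × 10^-3 = 2.255 × 10^-3 mol
n(NaHCO3) = 2.255 × 10^-3 mol (1:1 ratio)
mass of NaHCO3 = 2.255 × 10^-3 × 84.01 = 0.1894 g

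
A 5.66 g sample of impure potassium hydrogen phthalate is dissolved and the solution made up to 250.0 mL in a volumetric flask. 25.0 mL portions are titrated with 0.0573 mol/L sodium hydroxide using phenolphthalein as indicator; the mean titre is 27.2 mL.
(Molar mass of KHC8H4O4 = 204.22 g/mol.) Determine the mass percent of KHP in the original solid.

KHC8H4O4 + NaOH → KNaC8H4O4 + H2O
n(NaOH) per titration = 0.0272 × 0.0573 = 1.56 × 10^-3 mol
n(KHC8H4O4) in each aliquot = 1.56 × 10^-3 mol (1:1 ratio)
n(KHC8H4O4) in the whole flask = 1.56 × 10^-3 × 250.0/25.0 = 0.0156 mol
mass of KHC8H4O4 = 0.0156 × 204.22 = 3.18 g
% KHC8H4O4 = 3.18 / 5.66 × 100 = 56.2 %

56.2 %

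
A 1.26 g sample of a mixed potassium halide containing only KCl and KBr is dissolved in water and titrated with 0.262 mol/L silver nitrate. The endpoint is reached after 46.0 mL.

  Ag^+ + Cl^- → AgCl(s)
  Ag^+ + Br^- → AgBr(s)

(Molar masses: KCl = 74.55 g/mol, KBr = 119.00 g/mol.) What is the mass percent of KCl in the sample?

23.2 %

n(AgNO3) = 0.0460 × 0.262 = 0.0121 mol
Let x = n(KCl), y = n(KBr).
Titrant: 1x + 1y = 0.0121;  mass: 74.55x + 119.00y = 1.26
Solving, x = 3.92 × 10^-3 mol, y = 8.13 × 10^-3 mol
mass of KCl = 3.92 × 10^-3 × 74.55 = 0.292 g
% KCl = 0.292 / 1.26 × 100 = 23.2 %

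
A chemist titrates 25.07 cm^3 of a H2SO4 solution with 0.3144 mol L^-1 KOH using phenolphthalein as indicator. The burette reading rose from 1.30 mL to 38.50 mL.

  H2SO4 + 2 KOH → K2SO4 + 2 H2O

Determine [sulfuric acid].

0.2333 mol/L

n(KOH) = 0.03720 L × 0.3144 mol/L = 0.01170 mol
From the 1:2 mole ratio, n(H2SO4) = 1/2 × 0.01170 = 5.848 × 10^-3 mol
[H2SO4] = 5.848 × 10^-3 mol / 0.02507 L = 0.2333 mol/L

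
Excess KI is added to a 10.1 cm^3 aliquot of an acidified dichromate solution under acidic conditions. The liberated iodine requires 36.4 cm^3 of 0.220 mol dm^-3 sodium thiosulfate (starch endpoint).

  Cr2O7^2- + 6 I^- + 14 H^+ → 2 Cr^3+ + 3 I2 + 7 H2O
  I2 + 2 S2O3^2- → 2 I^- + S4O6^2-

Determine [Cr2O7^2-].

0.132 mol/L

n(S2O3^2-) = 0.0364 × 0.220 = 8.01 × 10^-3 mol
n(I2) = n(S2O3^2-)/2 = 4.00 × 10^-3 mol
From the 1:3 ratio, n(Cr2O7^2-) in the aliquot = 1/3 × 4.00 × 10^-3 = 1.33 × 10^-3 mol
[Cr2O7^2-] = 1.33 × 10^-3 / 0.0101 = 0.132 mol/L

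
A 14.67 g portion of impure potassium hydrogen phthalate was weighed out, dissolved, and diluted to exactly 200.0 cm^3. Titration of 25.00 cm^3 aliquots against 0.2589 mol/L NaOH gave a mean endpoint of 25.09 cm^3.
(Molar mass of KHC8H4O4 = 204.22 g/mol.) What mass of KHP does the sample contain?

KHC8H4O4 + NaOH → KNaC8H4O4 + H2O
n(NaOH) per titration = 0.02509 × 0.2589 = 6.496 × 10^-3 mol
n(KHC8H4O4) in each aliquot = 6.496 × 10^-3 mol (1:1 ratio)
n(KHC8H4O4) in the whole flask = 6.496 × 10^-3 × 200.0/25.00 = 0.05197 mol
mass of KHC8H4O4 = 0.05197 × 204.22 = 10.61 g

10.61 g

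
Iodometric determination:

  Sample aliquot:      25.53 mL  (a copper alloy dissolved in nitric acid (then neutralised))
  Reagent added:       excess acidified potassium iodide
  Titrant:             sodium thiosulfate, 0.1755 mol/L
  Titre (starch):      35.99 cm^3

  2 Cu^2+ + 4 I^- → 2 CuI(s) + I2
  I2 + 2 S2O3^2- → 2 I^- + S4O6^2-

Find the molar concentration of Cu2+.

n(S2O3^2-) = 0.03599 × 0.1755 = 6.316 × 10^-3 mol
n(I2) = n(S2O3^2-)/2 = 3.158 × 10^-3 mol
From the 2:1 ratio, n(Cu2+) in the aliquot = 2/1 × 3.158 × 10^-3 = 6.316 × 10^-3 mol
[Cu2+] = 6.316 × 10^-3 / 0.02553 = 0.2474 mol/L

0.2474 mol/L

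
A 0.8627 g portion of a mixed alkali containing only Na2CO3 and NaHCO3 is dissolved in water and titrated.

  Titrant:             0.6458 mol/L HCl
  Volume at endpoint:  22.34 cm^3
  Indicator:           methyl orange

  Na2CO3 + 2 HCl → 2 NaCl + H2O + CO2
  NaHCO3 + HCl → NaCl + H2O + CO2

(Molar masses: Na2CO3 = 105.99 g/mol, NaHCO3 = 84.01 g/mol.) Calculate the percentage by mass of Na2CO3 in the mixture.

n(HCl) = 0.02234 × 0.6458 = 0.01443 mol
Let x = n(Na2CO3), y = n(NaHCO3).
Titrant: 2x + 1y = 0.01443;  mass: 105.99x + 84.01y = 0.8627
Solving, x = 5.632 × 10^-3 mol, y = 3.164 × 10^-3 mol
mass of Na2CO3 = 5.632 × 10^-3 × 105.99 = 0.5969 g
% Na2CO3 = 0.5969 / 0.8627 × 100 = 69.19 %

69.19 %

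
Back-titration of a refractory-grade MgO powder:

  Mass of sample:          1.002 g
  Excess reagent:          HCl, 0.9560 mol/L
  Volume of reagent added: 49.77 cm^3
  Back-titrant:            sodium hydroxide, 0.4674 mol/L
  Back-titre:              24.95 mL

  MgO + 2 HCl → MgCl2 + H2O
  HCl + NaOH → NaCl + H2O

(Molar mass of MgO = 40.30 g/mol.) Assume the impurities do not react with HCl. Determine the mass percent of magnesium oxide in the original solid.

72.23 %

n(HCl) added = 0.04977 × 0.9560 = 0.04758 mol
n(NaOH) used in back-titration = 0.02495 × 0.4674 = 0.01166 mol
n(HCl) left over = 0.01166 mol (1:1 ratio)
n(HCl) consumed by analyte = 0.04758 − 0.01166 = 0.03592 mol
From the 1:2 ratio, n(MgO) = 1/2 × 0.03592 = 0.01796 mol
mass of MgO = 0.01796 × 40.30 = 0.7238 g
% MgO = 0.7238 / 1.002 × 100 = 72.23 %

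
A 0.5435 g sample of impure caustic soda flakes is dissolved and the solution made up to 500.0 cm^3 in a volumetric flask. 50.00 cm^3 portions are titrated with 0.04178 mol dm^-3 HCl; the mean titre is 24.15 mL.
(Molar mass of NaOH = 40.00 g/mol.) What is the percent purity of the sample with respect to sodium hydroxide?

74.26 %

NaOH + HCl → NaCl + H2O
n(HCl) per titration = 0.02415 × 0.04178 = 1.009 × 10^-3 mol
n(NaOH) in each aliquot = 1.009 × 10^-3 mol (1:1 ratio)
n(NaOH) in the whole flask = 1.009 × 10^-3 × 500.0/50.00 = 0.01009 mol
mass of NaOH = 0.01009 × 40.00 = 0.4036 g
% NaOH = 0.4036 / 0.5435 × 100 = 74.26 %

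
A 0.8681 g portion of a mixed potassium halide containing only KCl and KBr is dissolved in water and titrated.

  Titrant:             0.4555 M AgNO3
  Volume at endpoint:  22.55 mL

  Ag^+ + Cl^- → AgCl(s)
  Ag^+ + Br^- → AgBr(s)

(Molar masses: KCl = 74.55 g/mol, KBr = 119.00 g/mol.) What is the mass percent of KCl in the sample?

68.43 %

n(AgNO3) = 0.02255 × 0.4555 = 0.01027 mol
Let x = n(KCl), y = n(KBr).
Titrant: 1x + 1y = 0.01027;  mass: 74.55x + 119.00y = 0.8681
Solving, x = 7.969 × 10^-3 mol, y = 2.303 × 10^-3 mol
mass of KCl = 7.969 × 10^-3 × 74.55 = 0.5941 g
% KCl = 0.5941 / 0.8681 × 100 = 68.43 %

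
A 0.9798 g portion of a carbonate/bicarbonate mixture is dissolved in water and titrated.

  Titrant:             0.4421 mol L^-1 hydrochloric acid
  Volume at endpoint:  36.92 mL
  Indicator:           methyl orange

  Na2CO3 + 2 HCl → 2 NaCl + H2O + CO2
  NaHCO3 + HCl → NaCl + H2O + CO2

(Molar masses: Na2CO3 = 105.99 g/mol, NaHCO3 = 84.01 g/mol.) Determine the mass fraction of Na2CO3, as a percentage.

68.26 %

n(HCl) = 0.03692 × 0.4421 = 0.01632 mol
Let x = n(Na2CO3), y = n(NaHCO3).
Titrant: 2x + 1y = 0.01632;  mass: 105.99x + 84.01y = 0.9798
Solving, x = 6.310 × 10^-3 mol, y = 3.701 × 10^-3 mol
mass of Na2CO3 = 6.310 × 10^-3 × 105.99 = 0.6688 g
% Na2CO3 = 0.6688 / 0.9798 × 100 = 68.26 %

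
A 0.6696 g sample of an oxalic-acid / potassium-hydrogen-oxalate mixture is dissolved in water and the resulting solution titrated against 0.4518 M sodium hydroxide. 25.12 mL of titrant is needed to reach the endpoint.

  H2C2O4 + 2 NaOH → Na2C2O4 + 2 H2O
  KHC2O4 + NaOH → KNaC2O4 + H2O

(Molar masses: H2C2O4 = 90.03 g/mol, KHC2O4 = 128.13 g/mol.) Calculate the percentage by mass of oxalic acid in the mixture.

63.46 %

n(NaOH) = 0.02512 × 0.4518 = 0.01135 mol
Let x = n(H2C2O4), y = n(KHC2O4).
Titrant: 2x + 1y = 0.01135;  mass: 90.03x + 128.13y = 0.6696
Solving, x = 4.720 × 10^-3 mol, y = 1.910 × 10^-3 mol
mass of H2C2O4 = 4.720 × 10^-3 × 90.03 = 0.4249 g
% H2C2O4 = 0.4249 / 0.6696 × 100 = 63.46 %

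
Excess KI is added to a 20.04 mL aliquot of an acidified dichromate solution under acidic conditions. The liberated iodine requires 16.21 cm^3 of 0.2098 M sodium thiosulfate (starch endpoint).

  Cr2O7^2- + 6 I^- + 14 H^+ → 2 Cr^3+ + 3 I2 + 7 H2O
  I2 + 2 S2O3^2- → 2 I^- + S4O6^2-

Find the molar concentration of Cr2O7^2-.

0.02828 M

n(S2O3^2-) = 0.01621 × 0.2098 = 3.401 × 10^-3 mol
n(I2) = n(S2O3^2-)/2 = 1.700 × 10^-3 mol
From the 1:3 ratio, n(Cr2O7^2-) in the aliquot = 1/3 × 1.700 × 10^-3 = 5.668 × 10^-4 mol
[Cr2O7^2-] = 5.668 × 10^-4 / 0.02004 = 0.02828 mol/L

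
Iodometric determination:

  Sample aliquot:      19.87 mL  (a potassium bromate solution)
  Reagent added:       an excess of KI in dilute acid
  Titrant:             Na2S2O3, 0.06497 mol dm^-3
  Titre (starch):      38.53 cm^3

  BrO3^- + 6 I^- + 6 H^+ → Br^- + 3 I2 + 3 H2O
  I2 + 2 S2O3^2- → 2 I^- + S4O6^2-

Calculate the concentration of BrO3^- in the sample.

0.02100 mol/L

n(S2O3^2-) = 0.03853 × 0.06497 = 2.503 × 10^-3 mol
n(I2) = n(S2O3^2-)/2 = 1.252 × 10^-3 mol
From the 1:3 ratio, n(BrO3^-) in the aliquot = 1/3 × 1.252 × 10^-3 = 4.172 × 10^-4 mol
[BrO3^-] = 4.172 × 10^-4 / 0.01987 = 0.02100 mol/L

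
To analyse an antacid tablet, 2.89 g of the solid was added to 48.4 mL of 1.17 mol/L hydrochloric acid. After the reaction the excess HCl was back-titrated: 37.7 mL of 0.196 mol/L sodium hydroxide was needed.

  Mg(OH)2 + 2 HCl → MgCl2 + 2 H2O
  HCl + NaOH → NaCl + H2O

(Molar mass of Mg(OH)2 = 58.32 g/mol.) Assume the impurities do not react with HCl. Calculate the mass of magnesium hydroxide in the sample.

n(HCl) added = 0.0484 × 1.17 = 0.0566 mol
n(NaOH) used in back-titration = 0.0377 × 0.196 = 7.39 × 10^-3 mol
n(HCl) left over = 7.39 × 10^-3 mol (1:1 ratio)
n(HCl) consumed by analyte = 0.0566 − 7.39 × 10^-3 = 0.0492 mol
From the 1:2 ratio, n(Mg(OH)2) = 1/2 × 0.0492 = 0.0246 mol
mass of Mg(OH)2 = 0.0246 × 58.32 = 1.44 g

1.44 g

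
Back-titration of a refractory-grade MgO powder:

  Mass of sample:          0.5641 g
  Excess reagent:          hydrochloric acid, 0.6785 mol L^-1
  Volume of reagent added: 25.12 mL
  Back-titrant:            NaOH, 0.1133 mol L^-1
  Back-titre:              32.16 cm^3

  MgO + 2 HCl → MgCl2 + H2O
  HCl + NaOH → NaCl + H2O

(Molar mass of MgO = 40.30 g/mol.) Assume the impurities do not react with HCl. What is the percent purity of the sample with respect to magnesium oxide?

47.87 %

n(HCl) added = 0.02512 × 0.6785 = 0.01704 mol
n(NaOH) used in back-titration = 0.03216 × 0.1133 = 3.644 × 10^-3 mol
n(HCl) left over = 3.644 × 10^-3 mol (1:1 ratio)
n(HCl) consumed by analyte = 0.01704 − 3.644 × 10^-3 = 0.01340 mol
From the 1:2 ratio, n(MgO) = 1/2 × 0.01340 = 6.700 × 10^-3 mol
mass of MgO = 6.700 × 10^-3 × 40.30 = 0.2700 g
% MgO = 0.2700 / 0.5641 × 100 = 47.87 %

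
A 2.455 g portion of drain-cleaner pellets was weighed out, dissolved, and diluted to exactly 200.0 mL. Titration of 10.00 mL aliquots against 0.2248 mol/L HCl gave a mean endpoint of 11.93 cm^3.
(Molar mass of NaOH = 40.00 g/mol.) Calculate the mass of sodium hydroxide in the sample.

NaOH + HCl → NaCl + H2O
n(HCl) per titration = 0.01193 × 0.2248 = 2.682 × 10^-3 mol
n(NaOH) in each aliquot = 2.682 × 10^-3 mol (1:1 ratio)
n(NaOH) in the whole flask = 2.682 × 10^-3 × 200.0/10.00 = 0.05364 mol
mass of NaOH = 0.05364 × 40.00 = 2.145 g

2.145 g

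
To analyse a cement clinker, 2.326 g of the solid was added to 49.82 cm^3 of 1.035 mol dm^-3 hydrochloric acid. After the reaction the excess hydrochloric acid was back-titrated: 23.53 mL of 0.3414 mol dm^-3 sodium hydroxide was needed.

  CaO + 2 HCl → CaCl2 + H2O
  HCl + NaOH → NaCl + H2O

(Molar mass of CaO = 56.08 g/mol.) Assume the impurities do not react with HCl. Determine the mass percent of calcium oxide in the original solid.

52.48 %

n(HCl) added = 0.04982 × 1.035 = 0.05156 mol
n(NaOH) used in back-titration = 0.02353 × 0.3414 = 8.033 × 10^-3 mol
n(HCl) left over = 8.033 × 10^-3 mol (1:1 ratio)
n(HCl) consumed by analyte = 0.05156 − 8.033 × 10^-3 = 0.04353 mol
From the 1:2 ratio, n(CaO) = 1/2 × 0.04353 = 0.02177 mol
mass of CaO = 0.02177 × 56.08 = 1.221 g
% CaO = 1.221 / 2.326 × 100 = 52.48 %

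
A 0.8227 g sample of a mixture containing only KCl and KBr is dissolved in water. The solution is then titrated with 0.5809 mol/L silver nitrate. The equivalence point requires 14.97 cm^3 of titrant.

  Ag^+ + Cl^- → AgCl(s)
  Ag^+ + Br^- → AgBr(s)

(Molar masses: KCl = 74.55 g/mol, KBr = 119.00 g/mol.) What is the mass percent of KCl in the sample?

43.25 %

n(AgNO3) = 0.01497 × 0.5809 = 8.696 × 10^-3 mol
Let x = n(KCl), y = n(KBr).
Titrant: 1x + 1y = 8.696 × 10^-3;  mass: 74.55x + 119.00y = 0.8227
Solving, x = 4.772 × 10^-3 mol, y = 3.924 × 10^-3 mol
mass of KCl = 4.772 × 10^-3 × 74.55 = 0.3558 g
% KCl = 0.3558 / 0.8227 × 100 = 43.25 %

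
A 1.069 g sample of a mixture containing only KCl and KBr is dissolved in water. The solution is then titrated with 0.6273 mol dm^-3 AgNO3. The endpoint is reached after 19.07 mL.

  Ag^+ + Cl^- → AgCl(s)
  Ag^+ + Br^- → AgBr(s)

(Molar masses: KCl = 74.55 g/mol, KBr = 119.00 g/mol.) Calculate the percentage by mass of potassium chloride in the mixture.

55.63 %

n(AgNO3) = 0.01907 × 0.6273 = 0.01196 mol
Let x = n(KCl), y = n(KBr).
Titrant: 1x + 1y = 0.01196;  mass: 74.55x + 119.00y = 1.069
Solving, x = 7.976 × 10^-3 mol, y = 3.986 × 10^-3 mol
mass of KCl = 7.976 × 10^-3 × 74.55 = 0.5946 g
% KCl = 0.5946 / 1.069 × 100 = 55.63 %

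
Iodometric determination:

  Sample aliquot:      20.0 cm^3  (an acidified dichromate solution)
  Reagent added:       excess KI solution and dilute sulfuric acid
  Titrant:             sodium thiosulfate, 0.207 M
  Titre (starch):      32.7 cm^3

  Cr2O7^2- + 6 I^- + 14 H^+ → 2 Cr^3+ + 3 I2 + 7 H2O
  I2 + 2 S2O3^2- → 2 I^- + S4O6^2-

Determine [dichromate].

n(S2O3^2-) = 0.0327 × 0.207 = 6.77 × 10^-3 mol
n(I2) = n(S2O3^2-)/2 = 3.38 × 10^-3 mol
From the 1:3 ratio, n(Cr2O7^2-) in the aliquot = 1/3 × 3.38 × 10^-3 = 1.13 × 10^-3 mol
[Cr2O7^2-] = 1.13 × 10^-3 / 0.0200 = 0.0564 mol/L

0.0564 M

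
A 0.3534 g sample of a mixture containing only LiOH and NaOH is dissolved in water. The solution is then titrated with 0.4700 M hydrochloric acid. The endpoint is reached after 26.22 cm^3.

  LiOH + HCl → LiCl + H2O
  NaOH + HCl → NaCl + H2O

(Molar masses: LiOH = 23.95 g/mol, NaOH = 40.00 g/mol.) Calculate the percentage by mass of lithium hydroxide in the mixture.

58.92 %

n(HCl) = 0.02622 × 0.4700 = 0.01232 mol
Let x = n(LiOH), y = n(NaOH).
Titrant: 1x + 1y = 0.01232;  mass: 23.95x + 40.00y = 0.3534
Solving, x = 8.694 × 10^-3 mol, y = 3.630 × 10^-3 mol
mass of LiOH = 8.694 × 10^-3 × 23.95 = 0.2082 g
% LiOH = 0.2082 / 0.3534 × 100 = 58.92 %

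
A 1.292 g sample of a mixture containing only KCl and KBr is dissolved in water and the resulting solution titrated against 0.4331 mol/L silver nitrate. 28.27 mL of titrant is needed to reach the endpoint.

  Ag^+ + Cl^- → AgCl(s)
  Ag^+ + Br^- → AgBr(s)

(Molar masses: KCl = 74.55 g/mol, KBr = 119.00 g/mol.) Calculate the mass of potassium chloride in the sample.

0.2767 g

n(AgNO3) = 0.02827 × 0.4331 = 0.01224 mol
Let x = n(KCl), y = n(KBr).
Titrant: 1x + 1y = 0.01224;  mass: 74.55x + 119.00y = 1.292
Solving, x = 3.712 × 10^-3 mol, y = 8.532 × 10^-3 mol
mass of KCl = 3.712 × 10^-3 × 74.55 = 0.2767 g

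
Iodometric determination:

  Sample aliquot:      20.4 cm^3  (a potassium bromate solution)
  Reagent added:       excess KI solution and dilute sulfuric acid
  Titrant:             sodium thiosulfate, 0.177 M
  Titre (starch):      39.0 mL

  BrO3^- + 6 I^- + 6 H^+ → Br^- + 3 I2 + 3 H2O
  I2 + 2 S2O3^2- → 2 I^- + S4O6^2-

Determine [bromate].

0.0564 M

n(S2O3^2-) = 0.0390 × 0.177 = 6.90 × 10^-3 mol
n(I2) = n(S2O3^2-)/2 = 3.45 × 10^-3 mol
From the 1:3 ratio, n(BrO3^-) in the aliquot = 1/3 × 3.45 × 10^-3 = 1.15 × 10^-3 mol
[BrO3^-] = 1.15 × 10^-3 / 0.0204 = 0.0564 mol/L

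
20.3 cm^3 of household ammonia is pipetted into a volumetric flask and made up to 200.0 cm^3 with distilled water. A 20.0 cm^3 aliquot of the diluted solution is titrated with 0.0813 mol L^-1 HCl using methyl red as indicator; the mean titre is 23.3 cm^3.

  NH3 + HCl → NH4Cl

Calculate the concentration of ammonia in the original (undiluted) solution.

n(HCl) = 0.0233 × 0.0813 = 1.89 × 10^-3 mol
n(NH3) in the aliquot = 1.89 × 10^-3 mol (1:1 ratio)
[NH3]_dilute = 1.89 × 10^-3 / 0.0200 = 0.0947 mol/L
Dilution factor = 200.0 / 20.3 = 9.852
[NH3]_stock = 0.0947 × 9.852 = 0.933 mol/L

0.933 mol/L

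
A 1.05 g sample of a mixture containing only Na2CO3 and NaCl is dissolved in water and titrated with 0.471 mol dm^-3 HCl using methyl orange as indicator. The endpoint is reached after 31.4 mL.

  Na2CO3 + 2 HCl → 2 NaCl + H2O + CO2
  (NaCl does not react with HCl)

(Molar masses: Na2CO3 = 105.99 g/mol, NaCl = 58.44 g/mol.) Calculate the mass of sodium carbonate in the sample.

0.784 g

n(HCl) = 0.0314 × 0.471 = 0.0148 mol
Let x = n(Na2CO3), y = n(NaCl).
Titrant: 2x = 0.0148;  mass: 105.99x + 58.44y = 1.05
Solving, x = 7.39 × 10^-3 mol, y = 4.56 × 10^-3 mol
mass of Na2CO3 = 7.39 × 10^-3 × 105.99 = 0.784 g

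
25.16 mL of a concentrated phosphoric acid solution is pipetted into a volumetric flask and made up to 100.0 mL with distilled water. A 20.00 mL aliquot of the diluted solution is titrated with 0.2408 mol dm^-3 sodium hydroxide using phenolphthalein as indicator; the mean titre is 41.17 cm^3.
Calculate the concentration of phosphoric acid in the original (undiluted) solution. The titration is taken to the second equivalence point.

H3PO4 + 2 NaOH → Na2HPO4 + 2 H2O
n(NaOH) = 0.04117 × 0.2408 = 9.914 × 10^-3 mol
From the 1:2 ratio, n(H3PO4) in the aliquot = 1/2 × 9.914 × 10^-3 = 4.957 × 10^-3 mol
[H3PO4]_dilute = 4.957 × 10^-3 / 0.02000 = 0.2478 mol/L
Dilution factor = 100.0 / 25.16 = 3.975
[H3PO4]_stock = 0.2478 × 3.975 = 0.9851 mol/L

0.9851 mol/L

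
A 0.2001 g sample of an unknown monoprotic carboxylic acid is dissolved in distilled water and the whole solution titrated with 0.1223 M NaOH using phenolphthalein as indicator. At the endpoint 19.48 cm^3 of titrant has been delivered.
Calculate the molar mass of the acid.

83.99 g/mol

n(NaOH) = 0.01948 L × 0.1223 mol/L = 2.382 × 10^-3 mol
n(HA) = 2.382 × 10^-3 mol (1:1 ratio)
M = m / n = 0.2001 g / 2.382 × 10^-3 mol = 83.99 g/mol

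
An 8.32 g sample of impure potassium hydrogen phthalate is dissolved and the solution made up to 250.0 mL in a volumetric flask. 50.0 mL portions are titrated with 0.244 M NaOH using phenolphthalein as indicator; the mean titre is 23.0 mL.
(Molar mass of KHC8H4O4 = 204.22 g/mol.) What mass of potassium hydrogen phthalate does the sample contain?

KHC8H4O4 + NaOH → KNaC8H4O4 + H2O
n(NaOH) per titration = 0.0230 × 0.244 = 5.61 × 10^-3 mol
n(KHC8H4O4) in each aliquot = 5.61 × 10^-3 mol (1:1 ratio)
n(KHC8H4O4) in the whole flask = 5.61 × 10^-3 × 250.0/50.0 = 0.0281 mol
mass of KHC8H4O4 = 0.0281 × 204.22 = 5.73 g

5.73 g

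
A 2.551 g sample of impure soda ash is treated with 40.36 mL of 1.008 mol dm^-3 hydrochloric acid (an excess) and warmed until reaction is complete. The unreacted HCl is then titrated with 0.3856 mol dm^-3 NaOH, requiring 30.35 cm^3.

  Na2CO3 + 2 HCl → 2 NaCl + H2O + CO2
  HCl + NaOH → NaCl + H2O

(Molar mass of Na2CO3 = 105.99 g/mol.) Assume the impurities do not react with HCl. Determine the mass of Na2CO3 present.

1.536 g

n(HCl) added = 0.04036 × 1.008 = 0.04068 mol
n(NaOH) used in back-titration = 0.03035 × 0.3856 = 0.01170 mol
n(HCl) left over = 0.01170 mol (1:1 ratio)
n(HCl) consumed by analyte = 0.04068 − 0.01170 = 0.02898 mol
From the 1:2 ratio, n(Na2CO3) = 1/2 × 0.02898 = 0.01449 mol
mass of Na2CO3 = 0.01449 × 105.99 = 1.536 g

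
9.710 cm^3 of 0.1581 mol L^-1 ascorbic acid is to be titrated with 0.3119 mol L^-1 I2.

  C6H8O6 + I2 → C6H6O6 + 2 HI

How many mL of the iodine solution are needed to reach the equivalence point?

4.922 mL

n(C6H8O6) = 0.009710 L × 0.1581 mol/L = 1.535 × 10^-3 mol
n(I2) = 1.535 × 10^-3 mol (1:1 stoichiometry)
V(I2) = 1.535 × 10^-3 mol / 0.3119 mol/L = 0.004922 L = 4.922 mL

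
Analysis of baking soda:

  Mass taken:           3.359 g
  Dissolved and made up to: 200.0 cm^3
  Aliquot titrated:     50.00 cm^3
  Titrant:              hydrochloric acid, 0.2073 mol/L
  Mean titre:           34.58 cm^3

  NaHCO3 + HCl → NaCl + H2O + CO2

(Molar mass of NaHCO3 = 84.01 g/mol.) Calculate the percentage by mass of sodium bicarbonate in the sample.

n(HCl) per titration = 0.03458 × 0.2073 = 7.168 × 10^-3 mol
n(NaHCO3) in each aliquot = 7.168 × 10^-3 mol (1:1 ratio)
n(NaHCO3) in the whole flask = 7.168 × 10^-3 × 200.0/50.00 = 0.02867 mol
mass of NaHCO3 = 0.02867 × 84.01 = 2.409 g
% NaHCO3 = 2.409 / 3.359 × 100 = 71.71 %

71.71 %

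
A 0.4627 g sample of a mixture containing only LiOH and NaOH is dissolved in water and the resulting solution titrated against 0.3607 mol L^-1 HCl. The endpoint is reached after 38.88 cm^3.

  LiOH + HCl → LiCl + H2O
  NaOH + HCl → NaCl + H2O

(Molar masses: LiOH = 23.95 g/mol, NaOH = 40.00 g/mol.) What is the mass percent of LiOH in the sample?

31.69 %

n(HCl) = 0.03888 × 0.3607 = 0.01402 mol
Let x = n(LiOH), y = n(NaOH).
Titrant: 1x + 1y = 0.01402;  mass: 23.95x + 40.00y = 0.4627
Solving, x = 6.122 × 10^-3 mol, y = 7.902 × 10^-3 mol
mass of LiOH = 6.122 × 10^-3 × 23.95 = 0.1466 g
% LiOH = 0.1466 / 0.4627 × 100 = 31.69 %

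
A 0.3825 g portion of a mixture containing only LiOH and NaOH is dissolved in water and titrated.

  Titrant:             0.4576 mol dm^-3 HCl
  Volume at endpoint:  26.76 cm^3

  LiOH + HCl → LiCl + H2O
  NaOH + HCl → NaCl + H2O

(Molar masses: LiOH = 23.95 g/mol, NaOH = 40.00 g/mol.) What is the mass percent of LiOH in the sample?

41.87 %

n(HCl) = 0.02676 × 0.4576 = 0.01225 mol
Let x = n(LiOH), y = n(NaOH).
Titrant: 1x + 1y = 0.01225;  mass: 23.95x + 40.00y = 0.3825
Solving, x = 6.686 × 10^-3 mol, y = 5.559 × 10^-3 mol
mass of LiOH = 6.686 × 10^-3 × 23.95 = 0.1601 g
% LiOH = 0.1601 / 0.3825 × 100 = 41.87 %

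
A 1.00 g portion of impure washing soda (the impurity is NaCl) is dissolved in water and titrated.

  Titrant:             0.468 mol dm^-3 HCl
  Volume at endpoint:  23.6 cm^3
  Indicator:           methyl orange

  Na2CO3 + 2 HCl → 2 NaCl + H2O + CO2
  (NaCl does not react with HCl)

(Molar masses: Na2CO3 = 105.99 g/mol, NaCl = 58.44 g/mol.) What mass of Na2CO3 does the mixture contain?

n(HCl) = 0.0236 × 0.468 = 0.0110 mol
Let x = n(Na2CO3), y = n(NaCl).
Titrant: 2x = 0.0110;  mass: 105.99x + 58.44y = 1.00
Solving, x = 5.52 × 10^-3 mol, y = 7.10 × 10^-3 mol
mass of Na2CO3 = 5.52 × 10^-3 × 105.99 = 0.585 g

0.585 g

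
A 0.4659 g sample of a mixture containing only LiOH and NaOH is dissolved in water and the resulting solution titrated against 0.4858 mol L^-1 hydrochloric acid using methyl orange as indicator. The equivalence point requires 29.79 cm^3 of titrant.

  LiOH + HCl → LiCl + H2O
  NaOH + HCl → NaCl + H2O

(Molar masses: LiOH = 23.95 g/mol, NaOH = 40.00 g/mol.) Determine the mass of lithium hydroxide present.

n(HCl) = 0.02979 × 0.4858 = 0.01447 mol
Let x = n(LiOH), y = n(NaOH).
Titrant: 1x + 1y = 0.01447;  mass: 23.95x + 40.00y = 0.4659
Solving, x = 7.039 × 10^-3 mol, y = 7.433 × 10^-3 mol
mass of LiOH = 7.039 × 10^-3 × 23.95 = 0.1686 g

0.1686 g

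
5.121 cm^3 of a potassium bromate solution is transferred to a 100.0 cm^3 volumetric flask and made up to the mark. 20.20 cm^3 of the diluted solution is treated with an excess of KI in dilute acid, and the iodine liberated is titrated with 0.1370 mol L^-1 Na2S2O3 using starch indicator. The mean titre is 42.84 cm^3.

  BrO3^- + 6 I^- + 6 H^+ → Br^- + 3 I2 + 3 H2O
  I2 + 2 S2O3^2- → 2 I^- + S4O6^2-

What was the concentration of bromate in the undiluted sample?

0.9456 mol/L

n(S2O3^2-) = 0.04284 × 0.1370 = 5.869 × 10^-3 mol
n(I2) = n(S2O3^2-)/2 = 2.935 × 10^-3 mol
From the 1:3 ratio, n(BrO3^-) in the aliquot = 1/3 × 2.935 × 10^-3 = 9.782 × 10^-4 mol
[BrO3^-]_dilute = 9.782 × 10^-4 / 0.02020 = 0.04842 mol/L
[BrO3^-]_original = 0.04842 × 100.0/5.121 = 0.9456 mol/L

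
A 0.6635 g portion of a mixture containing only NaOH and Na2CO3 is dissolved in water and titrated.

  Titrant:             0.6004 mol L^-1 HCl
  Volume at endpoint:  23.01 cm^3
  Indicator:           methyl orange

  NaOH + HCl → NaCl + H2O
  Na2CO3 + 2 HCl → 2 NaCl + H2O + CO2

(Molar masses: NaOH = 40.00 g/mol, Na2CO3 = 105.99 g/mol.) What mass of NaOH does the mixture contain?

0.2113 g

n(HCl) = 0.02301 × 0.6004 = 0.01382 mol
Let x = n(NaOH), y = n(Na2CO3).
Titrant: 1x + 2y = 0.01382;  mass: 40.00x + 105.99y = 0.6635
Solving, x = 5.282 × 10^-3 mol, y = 4.267 × 10^-3 mol
mass of NaOH = 5.282 × 10^-3 × 40.00 = 0.2113 g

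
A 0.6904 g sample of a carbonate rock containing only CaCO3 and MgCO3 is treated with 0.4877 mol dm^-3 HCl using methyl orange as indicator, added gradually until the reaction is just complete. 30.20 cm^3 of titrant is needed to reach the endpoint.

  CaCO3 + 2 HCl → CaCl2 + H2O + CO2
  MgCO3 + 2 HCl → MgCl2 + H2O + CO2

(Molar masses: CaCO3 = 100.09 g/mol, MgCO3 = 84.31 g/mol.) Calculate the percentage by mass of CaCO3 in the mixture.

n(HCl) = 0.03020 × 0.4877 = 0.01473 mol
Let x = n(CaCO3), y = n(MgCO3).
Titrant: 2x + 2y = 0.01473;  mass: 100.09x + 84.31y = 0.6904
Solving, x = 4.405 × 10^-3 mol, y = 2.959 × 10^-3 mol
mass of CaCO3 = 4.405 × 10^-3 × 100.09 = 0.4409 g
% CaCO3 = 0.4409 / 0.6904 × 100 = 63.87 %

63.87 %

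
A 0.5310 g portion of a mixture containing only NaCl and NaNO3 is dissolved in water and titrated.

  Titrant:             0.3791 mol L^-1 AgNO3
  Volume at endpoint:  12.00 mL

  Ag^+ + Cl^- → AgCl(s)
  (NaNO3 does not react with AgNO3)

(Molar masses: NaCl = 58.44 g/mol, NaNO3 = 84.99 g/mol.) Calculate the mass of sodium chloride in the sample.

0.2659 g

n(AgNO3) = 0.01200 × 0.3791 = 4.549 × 10^-3 mol
Let x = n(NaCl), y = n(NaNO3).
Titrant: 1x = 4.549 × 10^-3;  mass: 58.44x + 84.99y = 0.5310
Solving, x = 4.549 × 10^-3 mol, y = 3.120 × 10^-3 mol
mass of NaCl = 4.549 × 10^-3 × 58.44 = 0.2659 g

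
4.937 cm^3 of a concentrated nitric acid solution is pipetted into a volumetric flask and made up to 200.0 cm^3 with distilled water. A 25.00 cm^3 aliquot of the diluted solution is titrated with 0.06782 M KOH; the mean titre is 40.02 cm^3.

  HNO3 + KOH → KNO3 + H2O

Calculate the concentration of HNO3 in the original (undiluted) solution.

4.398 M

n(KOH) = 0.04002 × 0.06782 = 2.714 × 10^-3 mol
n(HNO3) in the aliquot = 2.714 × 10^-3 mol (1:1 ratio)
[HNO3]_dilute = 2.714 × 10^-3 / 0.02500 = 0.1086 mol/L
Dilution factor = 200.0 / 4.937 = 40.51
[HNO3]_stock = 0.1086 × 40.51 = 4.398 mol/L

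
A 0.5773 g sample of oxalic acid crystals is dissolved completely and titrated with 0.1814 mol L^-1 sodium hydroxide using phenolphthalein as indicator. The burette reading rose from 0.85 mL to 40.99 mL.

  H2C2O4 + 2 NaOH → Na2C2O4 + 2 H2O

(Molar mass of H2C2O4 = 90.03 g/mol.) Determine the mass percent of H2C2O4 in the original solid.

n(NaOH) = 0.04014 L × 0.1814 mol/L = 7.281 × 10^-3 mol
From the 1:2 ratio, n(H2C2O4) = 1/2 × 7.281 × 10^-3 = 3.641 × 10^-3 mol
mass of H2C2O4 = 3.641 × 10^-3 × 90.03 g/mol = 0.3278 g
% H2C2O4 = 0.3278 / 0.5773 × 100 = 56.78 %

56.78 %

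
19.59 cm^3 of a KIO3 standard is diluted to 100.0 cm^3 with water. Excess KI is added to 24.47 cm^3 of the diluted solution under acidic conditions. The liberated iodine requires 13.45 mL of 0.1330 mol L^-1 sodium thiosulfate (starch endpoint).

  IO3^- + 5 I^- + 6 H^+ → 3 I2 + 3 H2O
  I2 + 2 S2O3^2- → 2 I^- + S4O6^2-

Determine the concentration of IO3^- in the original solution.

0.06219 mol/L

n(S2O3^2-) = 0.01345 × 0.1330 = 1.789 × 10^-3 mol
n(I2) = n(S2O3^2-)/2 = 8.944 × 10^-4 mol
From the 1:3 ratio, n(IO3^-) in the aliquot = 1/3 × 8.944 × 10^-4 = 2.981 × 10^-4 mol
[IO3^-]_dilute = 2.981 × 10^-4 / 0.02447 = 0.01218 mol/L
[IO3^-]_original = 0.01218 × 100.0/19.59 = 0.06219 mol/L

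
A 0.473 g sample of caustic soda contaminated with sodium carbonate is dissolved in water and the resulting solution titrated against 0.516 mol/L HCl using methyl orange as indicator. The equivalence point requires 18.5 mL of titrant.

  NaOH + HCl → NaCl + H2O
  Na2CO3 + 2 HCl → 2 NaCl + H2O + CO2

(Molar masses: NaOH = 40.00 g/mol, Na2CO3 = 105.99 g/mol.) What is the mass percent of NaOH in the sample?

21.4 %

n(HCl) = 0.0185 × 0.516 = 9.55 × 10^-3 mol
Let x = n(NaOH), y = n(Na2CO3).
Titrant: 1x + 2y = 9.55 × 10^-3;  mass: 40.00x + 105.99y = 0.473
Solving, x = 2.53 × 10^-3 mol, y = 3.51 × 10^-3 mol
mass of NaOH = 2.53 × 10^-3 × 40.00 = 0.101 g
% NaOH = 0.101 / 0.473 × 100 = 21.4 %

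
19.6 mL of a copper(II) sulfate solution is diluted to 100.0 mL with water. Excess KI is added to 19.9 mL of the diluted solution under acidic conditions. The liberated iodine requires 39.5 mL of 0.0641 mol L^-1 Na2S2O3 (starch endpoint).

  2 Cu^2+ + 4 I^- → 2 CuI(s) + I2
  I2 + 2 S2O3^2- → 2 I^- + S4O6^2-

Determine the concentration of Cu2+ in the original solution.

0.649 mol/L

n(S2O3^2-) = 0.0395 × 0.0641 = 2.53 × 10^-3 mol
n(I2) = n(S2O3^2-)/2 = 1.27 × 10^-3 mol
From the 2:1 ratio, n(Cu2+) in the aliquot = 2/1 × 1.27 × 10^-3 = 2.53 × 10^-3 mol
[Cu2+]_dilute = 2.53 × 10^-3 / 0.0199 = 0.127 mol/L
[Cu2+]_original = 0.127 × 100.0/19.6 = 0.649 mol/L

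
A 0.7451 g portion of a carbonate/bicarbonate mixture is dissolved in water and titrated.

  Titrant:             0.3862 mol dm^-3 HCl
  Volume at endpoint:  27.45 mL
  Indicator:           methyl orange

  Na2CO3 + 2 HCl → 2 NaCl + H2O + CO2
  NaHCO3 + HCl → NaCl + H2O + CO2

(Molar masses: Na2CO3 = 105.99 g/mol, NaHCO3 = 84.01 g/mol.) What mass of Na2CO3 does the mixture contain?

0.2486 g

n(HCl) = 0.02745 × 0.3862 = 0.01060 mol
Let x = n(Na2CO3), y = n(NaHCO3).
Titrant: 2x + 1y = 0.01060;  mass: 105.99x + 84.01y = 0.7451
Solving, x = 2.346 × 10^-3 mol, y = 5.910 × 10^-3 mol
mass of Na2CO3 = 2.346 × 10^-3 × 105.99 = 0.2486 g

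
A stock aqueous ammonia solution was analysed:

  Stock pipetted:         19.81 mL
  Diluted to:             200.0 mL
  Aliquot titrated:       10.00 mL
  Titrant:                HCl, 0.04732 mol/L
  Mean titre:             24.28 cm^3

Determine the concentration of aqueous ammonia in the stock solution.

NH3 + HCl → NH4Cl
n(HCl) = 0.02428 × 0.04732 = 1.149 × 10^-3 mol
n(NH3) in the aliquot = 1.149 × 10^-3 mol (1:1 ratio)
[NH3]_dilute = 1.149 × 10^-3 / 0.01000 = 0.1149 mol/L
Dilution factor = 200.0 / 19.81 = 10.10
[NH3]_stock = 0.1149 × 10.10 = 1.160 mol/L

1.160 mol/L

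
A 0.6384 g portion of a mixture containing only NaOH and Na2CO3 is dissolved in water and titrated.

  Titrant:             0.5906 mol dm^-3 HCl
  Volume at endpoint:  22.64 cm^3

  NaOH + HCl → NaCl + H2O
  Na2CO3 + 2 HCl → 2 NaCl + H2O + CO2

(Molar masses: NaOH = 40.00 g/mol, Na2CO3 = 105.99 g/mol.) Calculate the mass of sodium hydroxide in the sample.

0.2161 g

n(HCl) = 0.02264 × 0.5906 = 0.01337 mol
Let x = n(NaOH), y = n(Na2CO3).
Titrant: 1x + 2y = 0.01337;  mass: 40.00x + 105.99y = 0.6384
Solving, x = 5.403 × 10^-3 mol, y = 3.984 × 10^-3 mol
mass of NaOH = 5.403 × 10^-3 × 40.00 = 0.2161 g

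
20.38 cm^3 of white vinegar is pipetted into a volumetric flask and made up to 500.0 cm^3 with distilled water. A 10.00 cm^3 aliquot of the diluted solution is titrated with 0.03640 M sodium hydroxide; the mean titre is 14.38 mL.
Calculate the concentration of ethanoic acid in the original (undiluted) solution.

1.284 M

CH3COOH + NaOH → CH3COONa + H2O
n(NaOH) = 0.01438 × 0.03640 = 5.234 × 10^-4 mol
n(CH3COOH) in the aliquot = 5.234 × 10^-4 mol (1:1 ratio)
[CH3COOH]_dilute = 5.234 × 10^-4 / 0.01000 = 0.05234 mol/L
Dilution factor = 500.0 / 20.38 = 24.53
[CH3COOH]_stock = 0.05234 × 24.53 = 1.284 mol/L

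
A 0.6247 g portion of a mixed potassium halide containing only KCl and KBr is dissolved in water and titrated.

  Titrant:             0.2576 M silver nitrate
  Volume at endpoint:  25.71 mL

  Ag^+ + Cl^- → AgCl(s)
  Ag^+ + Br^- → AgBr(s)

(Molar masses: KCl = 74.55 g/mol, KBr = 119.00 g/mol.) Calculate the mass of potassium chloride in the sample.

0.2741 g

n(AgNO3) = 0.02571 × 0.2576 = 6.623 × 10^-3 mol
Let x = n(KCl), y = n(KBr).
Titrant: 1x + 1y = 6.623 × 10^-3;  mass: 74.55x + 119.00y = 0.6247
Solving, x = 3.677 × 10^-3 mol, y = 2.946 × 10^-3 mol
mass of KCl = 3.677 × 10^-3 × 74.55 = 0.2741 g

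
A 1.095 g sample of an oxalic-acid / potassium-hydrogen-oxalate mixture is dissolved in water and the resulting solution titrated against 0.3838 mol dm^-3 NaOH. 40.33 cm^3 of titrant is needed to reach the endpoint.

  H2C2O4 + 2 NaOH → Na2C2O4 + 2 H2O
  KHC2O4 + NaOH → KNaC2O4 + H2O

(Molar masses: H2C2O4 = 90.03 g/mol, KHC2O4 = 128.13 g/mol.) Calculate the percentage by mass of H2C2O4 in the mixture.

43.94 %

n(NaOH) = 0.04033 × 0.3838 = 0.01548 mol
Let x = n(H2C2O4), y = n(KHC2O4).
Titrant: 2x + 1y = 0.01548;  mass: 90.03x + 128.13y = 1.095
Solving, x = 5.344 × 10^-3 mol, y = 4.791 × 10^-3 mol
mass of H2C2O4 = 5.344 × 10^-3 × 90.03 = 0.4811 g
% H2C2O4 = 0.4811 / 1.095 × 100 = 43.94 %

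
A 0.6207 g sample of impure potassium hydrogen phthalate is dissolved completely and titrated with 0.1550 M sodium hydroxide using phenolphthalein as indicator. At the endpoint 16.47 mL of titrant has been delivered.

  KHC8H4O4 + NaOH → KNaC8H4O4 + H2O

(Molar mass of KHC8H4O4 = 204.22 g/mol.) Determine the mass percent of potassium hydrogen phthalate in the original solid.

83.99 %

n(NaOH) = 0.01647 L × 0.1550 mol/L = 2.553 × 10^-3 mol
n(KHC8H4O4) = 2.553 × 10^-3 mol (1:1 ratio)
mass of KHC8H4O4 = 2.553 × 10^-3 × 204.22 g/mol = 0.5213 g
% KHC8H4O4 = 0.5213 / 0.6207 × 100 = 83.99 %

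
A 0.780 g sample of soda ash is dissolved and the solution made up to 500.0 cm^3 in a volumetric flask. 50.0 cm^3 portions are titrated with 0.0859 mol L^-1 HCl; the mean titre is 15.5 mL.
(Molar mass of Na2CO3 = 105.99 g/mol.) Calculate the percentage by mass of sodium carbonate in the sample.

90.5 %

Na2CO3 + 2 HCl → 2 NaCl + H2O + CO2
n(HCl) per titration = 0.0155 × 0.0859 = 1.33 × 10^-3 mol
From the 1:2 ratio, n(Na2CO3) in each aliquot = 1/2 × 1.33 × 10^-3 = 6.66 × 10^-4 mol
n(Na2CO3) in the whole flask = 6.66 × 10^-4 × 500.0/50.0 = 6.66 × 10^-3 mol
mass of Na2CO3 = 6.66 × 10^-3 × 105.99 = 0.706 g
% Na2CO3 = 0.706 / 0.780 × 100 = 90.5 %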